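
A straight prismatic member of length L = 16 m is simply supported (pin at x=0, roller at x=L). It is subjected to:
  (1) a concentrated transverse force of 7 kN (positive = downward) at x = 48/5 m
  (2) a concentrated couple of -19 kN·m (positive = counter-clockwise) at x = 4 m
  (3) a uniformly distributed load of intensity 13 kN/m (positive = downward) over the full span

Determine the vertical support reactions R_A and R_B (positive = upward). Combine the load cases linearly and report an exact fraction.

R_A = 8449/80 kN, R_B = 8751/80 kN

Load 1 — point force P=7 kN at a=48/5 m (b=L-a=32/5):
  R_A = Pb/L = 7·(32/5)/16 = 14/5 kN
  R_B = Pa/L = 7·(48/5)/16 = 21/5 kN
Load 2 — applied couple M₀=-19 kN·m at a=4 m (b=L-a=12):
  R_A = M₀/L = (-19)/16 = -19/16 kN
  R_B = -M₀/L = -(-19)/16 = 19/16 kN
Load 3 — uniform load w=13 kN/m over full span:
  R_A = wL/2 = 13·16/2 = 104 kN
  R_B = wL/2 = 13·16/2 = 104 kN
Superposition: R_A = 8449/80 kN, R_B = 8751/80 kN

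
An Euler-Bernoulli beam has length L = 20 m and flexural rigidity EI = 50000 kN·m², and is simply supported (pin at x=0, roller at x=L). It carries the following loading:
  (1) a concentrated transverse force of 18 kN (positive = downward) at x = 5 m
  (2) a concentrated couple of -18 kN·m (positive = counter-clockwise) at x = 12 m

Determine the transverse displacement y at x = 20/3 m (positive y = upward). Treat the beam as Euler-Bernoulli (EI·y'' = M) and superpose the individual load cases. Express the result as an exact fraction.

Load 1 — point force P=18 kN at a=5 m (b=L-a=15):
  y_1 = -Pa(L-x)(2Lx-a²-x²)/(6LEI)  [x>a] = -18·5·(20-(20/3))·(2·20·(20/3)-5²-(20/3)²)/(6·20·50000) = -71/1800 m
Load 2 — applied couple M₀=-18 kN·m at a=12 m (b=L-a=8):
  y_2 = (M₀x³/(6L)+C₁x)/EI  [x≤a] with C₁=M₀(3b²-L²)/(6L)=156/5 = ((-18)·(20/3)³/(6·20)+(156/5)·(20/3))/50000 = 92/28125 m
Superposition: y = Σ y_i = -2713/75000 m ≈ -0.036173 m

y(20/3) = -2713/75000 m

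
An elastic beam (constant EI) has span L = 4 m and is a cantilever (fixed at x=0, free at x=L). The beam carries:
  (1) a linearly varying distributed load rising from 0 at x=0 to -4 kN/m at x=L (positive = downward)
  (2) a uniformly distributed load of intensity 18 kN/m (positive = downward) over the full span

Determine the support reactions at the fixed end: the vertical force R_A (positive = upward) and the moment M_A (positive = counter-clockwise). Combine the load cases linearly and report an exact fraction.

R_A = 64 kN, M_A = 368/3 kN·m

Load 1 — triangular load w₀=-4 kN/m (0→w₀ over full span):
  R_A = w₀L/2 = (-4)·4/2 = -8 kN
  M_A = w₀L²/3 = (-4)·4²/3 = -64/3 kN·m
Load 2 — uniform load w=18 kN/m over full span:
  R_A = wL = 18·4 = 72 kN
  M_A = wL²/2 = 18·4²/2 = 144 kN·m
Superposition: R_A = 64 kN, M_A = 368/3 kN·m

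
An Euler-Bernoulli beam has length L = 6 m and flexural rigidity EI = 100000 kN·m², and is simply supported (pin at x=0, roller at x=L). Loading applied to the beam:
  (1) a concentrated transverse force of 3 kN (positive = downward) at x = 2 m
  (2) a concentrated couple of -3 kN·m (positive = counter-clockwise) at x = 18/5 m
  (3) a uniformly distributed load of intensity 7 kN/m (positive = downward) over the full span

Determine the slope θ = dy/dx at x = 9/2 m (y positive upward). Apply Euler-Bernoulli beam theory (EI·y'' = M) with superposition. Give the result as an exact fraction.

Load 1 — point force P=3 kN at a=2 m (b=L-a=4):
  θ_1 = -Pa(2L²-6Lx+3x²+a²)/(6LEI)  [x>a] = -3·2·(2·6²-6·6·(9/2)+3·(9/2)²+2²)/(6·6·100000) = 101/2400000 rad
Load 2 — applied couple M₀=-3 kN·m at a=18/5 m (b=L-a=12/5):
  θ_2 = (M₀x²/(2L)-M₀(x-a)+C₁)/EI  [x>a] with C₁=M₀(3b²-L²)/(6L)=39/25 = ((-3)·(9/2)²/(2·6)-(-3)·((9/2)-(18/5))+(39/25))/100000 = -321/40000000 rad
Load 3 — uniform load w=7 kN/m over full span:
  θ_3 = -w(L³-6Lx²+4x³)/(24EI) = -7·(6³-6·6·(9/2)²+4·(9/2)³)/(24·100000) = 693/1600000 rad
Superposition: θ = Σ θ_i = 28031/60000000 rad ≈ 0.000467 rad

θ(9/2) = 28031/60000000 rad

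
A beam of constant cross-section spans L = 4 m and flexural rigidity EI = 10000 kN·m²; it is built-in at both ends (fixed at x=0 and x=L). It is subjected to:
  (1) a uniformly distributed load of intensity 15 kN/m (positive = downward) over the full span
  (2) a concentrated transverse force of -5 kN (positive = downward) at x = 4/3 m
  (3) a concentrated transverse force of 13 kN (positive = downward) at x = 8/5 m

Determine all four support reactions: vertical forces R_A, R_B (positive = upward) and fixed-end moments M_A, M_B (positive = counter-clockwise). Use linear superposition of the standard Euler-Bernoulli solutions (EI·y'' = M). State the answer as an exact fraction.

R_A = 117181/3375 kN, M_A = 82772/3375 kN·m, R_B = 112319/3375 kN, M_B = -79348/3375 kN·m

Load 1 — uniform load w=15 kN/m over full span:
  R_A = wL/2 = 15·4/2 = 30 kN
  M_A = wL²/12 = 15·4²/12 = 20 kN·m
  R_B = wL/2 = 15·4/2 = 30 kN
  M_B = -wL²/12 = -15·4²/12 = -20 kN·m
Load 2 — point force P=-5 kN at a=4/3 m (b=L-a=8/3):
  R_A = Pb²(3a+b)/L³ = (-5)·(8/3)²·(3·(4/3)+(8/3))/4³ = -100/27 kN
  M_A = Pab²/L² = (-5)·(4/3)·(8/3)²/4² = -80/27 kN·m
  R_B = Pa²(a+3b)/L³ = (-5)·(4/3)²·((4/3)+3·(8/3))/4³ = -35/27 kN
  M_B = -Pa²b/L² = -(-5)·(4/3)²·(8/3)/4² = 40/27 kN·m
Load 3 — point force P=13 kN at a=8/5 m (b=L-a=12/5):
  R_A = Pb²(3a+b)/L³ = 13·(12/5)²·(3·(8/5)+(12/5))/4³ = 1053/125 kN
  M_A = Pab²/L² = 13·(8/5)·(12/5)²/4² = 936/125 kN·m
  R_B = Pa²(a+3b)/L³ = 13·(8/5)²·((8/5)+3·(12/5))/4³ = 572/125 kN
  M_B = -Pa²b/L² = -13·(8/5)²·(12/5)/4² = -624/125 kN·m
Superposition: R_A = 117181/3375 kN, M_A = 82772/3375 kN·m, R_B = 112319/3375 kN, M_B = -79348/3375 kN·m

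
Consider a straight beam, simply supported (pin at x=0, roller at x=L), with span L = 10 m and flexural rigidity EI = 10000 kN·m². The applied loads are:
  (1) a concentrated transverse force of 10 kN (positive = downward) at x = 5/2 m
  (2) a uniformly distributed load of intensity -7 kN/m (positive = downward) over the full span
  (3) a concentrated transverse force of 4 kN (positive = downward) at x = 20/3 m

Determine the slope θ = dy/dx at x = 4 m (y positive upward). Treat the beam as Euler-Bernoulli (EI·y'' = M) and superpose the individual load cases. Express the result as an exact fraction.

Load 1 — point force P=10 kN at a=5/2 m (b=L-a=15/2):
  θ_1 = -Pa(2L²-6Lx+3x²+a²)/(6LEI)  [x>a] = -10·(5/2)·(2·10²-6·10·4+3·4²+(5/2)²)/(6·10·10000) = -19/32000 rad
Load 2 — uniform load w=-7 kN/m over full span:
  θ_2 = -w(L³-6Lx²+4x³)/(24EI) = -(-7)·(10³-6·10·4²+4·4³)/(24·10000) = 259/30000 rad
Load 3 — point force P=4 kN at a=20/3 m (b=L-a=10/3):
  θ_3 = -Pb(L²-b²-3x²)/(6LEI)  [x≤a] = -4·(10/3)·(10²-(10/3)²-3·4²)/(6·10·10000) = -46/50625 rad
Superposition: θ = Σ θ_i = 92417/12960000 rad ≈ 0.007131 rad

θ(4) = 92417/12960000 rad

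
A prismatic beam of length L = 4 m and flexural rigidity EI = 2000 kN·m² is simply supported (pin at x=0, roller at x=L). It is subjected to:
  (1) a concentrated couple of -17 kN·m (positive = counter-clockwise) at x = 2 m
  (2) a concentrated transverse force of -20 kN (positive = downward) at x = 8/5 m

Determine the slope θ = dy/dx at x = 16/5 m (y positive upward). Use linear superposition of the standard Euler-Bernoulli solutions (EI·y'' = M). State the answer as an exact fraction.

Load 1 — applied couple M₀=-17 kN·m at a=2 m (b=L-a=2):
  θ_1 = (M₀x²/(2L)-M₀(x-a)+C₁)/EI  [x>a] with C₁=M₀(3b²-L²)/(6L)=17/6 = ((-17)·(16/5)²/(2·4)-(-17)·((16/5)-2)+(17/6))/2000 = 221/300000 rad
Load 2 — point force P=-20 kN at a=8/5 m (b=L-a=12/5):
  θ_2 = -Pa(2L²-6Lx+3x²+a²)/(6LEI)  [x>a] = -(-20)·(8/5)·(2·4²-6·4·(16/5)+3·(16/5)²+(8/5)²)/(6·4·2000) = -24/3125 rad
Superposition: θ = Σ θ_i = -2083/300000 rad ≈ -0.006943 rad

θ(16/5) = -2083/300000 rad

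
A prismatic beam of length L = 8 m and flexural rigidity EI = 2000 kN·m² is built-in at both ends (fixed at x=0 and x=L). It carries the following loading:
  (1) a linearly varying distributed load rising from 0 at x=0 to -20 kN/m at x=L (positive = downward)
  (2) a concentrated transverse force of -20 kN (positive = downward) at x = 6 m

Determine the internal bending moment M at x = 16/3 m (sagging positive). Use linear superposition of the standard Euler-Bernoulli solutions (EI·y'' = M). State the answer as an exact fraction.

Load 1 — triangular load w₀=-20 kN/m (0→w₀ over full span):
  M_1 = 3w₀Lx/20 - w₀L²/30 - w₀x³/(6L) = 3·(-20)·8·(16/3)/20 - (-20)·8²/30 - (-20)·(16/3)³/(6·8) = -1792/81 kN·m
Load 2 — point force P=-20 kN at a=6 m (b=L-a=2):
  M_2 = Pb²(3a+b)x/L³ - Pab²/L²  [x≤a] = (-20)·2²·(3·6+2)·(16/3)/8³ - (-20)·6·2²/8² = -55/6 kN·m
Superposition: M = Σ M_i = -5069/162 kN·m ≈ -31.290123 kN·m

M(16/3) = -5069/162 kN·m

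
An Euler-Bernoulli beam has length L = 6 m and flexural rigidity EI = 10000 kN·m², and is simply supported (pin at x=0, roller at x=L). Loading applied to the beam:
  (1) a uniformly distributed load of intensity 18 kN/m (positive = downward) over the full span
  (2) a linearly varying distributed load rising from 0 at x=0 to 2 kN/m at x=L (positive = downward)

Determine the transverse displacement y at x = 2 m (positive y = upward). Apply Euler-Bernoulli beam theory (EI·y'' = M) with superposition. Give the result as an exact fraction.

Load 1 — uniform load w=18 kN/m over full span:
  y_1 = -wx(L³-2Lx²+x³)/(24EI) = -18·2·(6³-2·6·2²+2³)/(24·10000) = -33/1250 m
Load 2 — triangular load w₀=2 kN/m (0→w₀ over full span):
  y_2 = -w₀x(7L⁴-10L²x²+3x⁴)/(360LEI) = -2·2·(7·6⁴-10·6²·2²+3·2⁴)/(360·6·10000) = -8/5625 m
Superposition: y = Σ y_i = -313/11250 m ≈ -0.027822 m

y(2) = -313/11250 m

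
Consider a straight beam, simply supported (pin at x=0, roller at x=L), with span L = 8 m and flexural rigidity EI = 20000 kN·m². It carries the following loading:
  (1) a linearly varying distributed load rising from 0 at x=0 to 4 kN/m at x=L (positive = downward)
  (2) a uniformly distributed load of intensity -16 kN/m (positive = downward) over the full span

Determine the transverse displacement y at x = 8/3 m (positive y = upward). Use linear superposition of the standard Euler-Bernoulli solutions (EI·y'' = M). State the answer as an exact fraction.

y(8/3) = 14848/455625 m

Load 1 — triangular load w₀=4 kN/m (0→w₀ over full span):
  y_1 = -w₀x(7L⁴-10L²x²+3x⁴)/(360LEI) = -4·(8/3)·(7·8⁴-10·8²·(8/3)²+3·(8/3)⁴)/(360·8·20000) = -2048/455625 m
Load 2 — uniform load w=-16 kN/m over full span:
  y_2 = -wx(L³-2Lx²+x³)/(24EI) = -(-16)·(8/3)·(8³-2·8·(8/3)²+(8/3)³)/(24·20000) = 5632/151875 m
Superposition: y = Σ y_i = 14848/455625 m ≈ 0.032588 m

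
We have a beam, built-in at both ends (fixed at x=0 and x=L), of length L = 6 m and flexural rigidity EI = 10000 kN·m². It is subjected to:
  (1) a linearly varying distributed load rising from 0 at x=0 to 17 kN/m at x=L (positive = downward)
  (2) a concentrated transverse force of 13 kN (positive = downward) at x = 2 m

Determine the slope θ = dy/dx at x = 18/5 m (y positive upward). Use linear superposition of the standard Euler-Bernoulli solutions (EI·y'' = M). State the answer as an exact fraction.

Load 1 — triangular load w₀=17 kN/m (0→w₀ over full span):
  θ_1 = -w₀(2x(L-x)(L-2x)(x+2L)+x²(L-x)²)/(120LEI) = -17·(2·(18/5)·(6-(18/5))·(6-2·(18/5))·((18/5)+2·6)+(18/5)²·(6-(18/5))²)/(120·6·10000) = 459/781250 rad
Load 2 — point force P=13 kN at a=2 m (b=L-a=4):
  θ_2 = Pa²(L-x)(2bL-(3b+a)(L-x))/(2L³EI)  [x>a] = 13·2²·(6-(18/5))·(2·4·6-(3·4+2)·(6-(18/5)))/(2·6³·10000) = 13/31250 rad
Superposition: θ = Σ θ_i = 392/390625 rad ≈ 0.001004 rad

θ(18/5) = 392/390625 rad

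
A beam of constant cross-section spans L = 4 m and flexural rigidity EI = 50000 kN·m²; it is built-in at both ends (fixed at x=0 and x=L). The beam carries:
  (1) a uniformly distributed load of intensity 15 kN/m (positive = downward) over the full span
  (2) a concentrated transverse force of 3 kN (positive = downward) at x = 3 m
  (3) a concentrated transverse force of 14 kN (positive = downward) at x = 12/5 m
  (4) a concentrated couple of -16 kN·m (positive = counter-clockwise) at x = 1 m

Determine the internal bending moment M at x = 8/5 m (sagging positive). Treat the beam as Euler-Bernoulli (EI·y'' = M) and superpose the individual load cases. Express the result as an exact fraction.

Load 1 — uniform load w=15 kN/m over full span:
  M_1 = wLx/2 - wL²/12 - wx²/2 = 15·4·(8/5)/2 - 15·4²/12 - 15·(8/5)²/2 = 44/5 kN·m
Load 2 — point force P=3 kN at a=3 m (b=L-a=1):
  M_2 = Pb²(3a+b)x/L³ - Pab²/L²  [x≤a] = 3·1²·(3·3+1)·(8/5)/4³ - 3·3·1²/4² = 3/16 kN·m
Load 3 — point force P=14 kN at a=12/5 m (b=L-a=8/5):
  M_3 = Pb²(3a+b)x/L³ - Pab²/L²  [x≤a] = 14·(8/5)²·(3·(12/5)+(8/5))·(8/5)/4³ - 14·(12/5)·(8/5)²/4² = 1568/625 kN·m
Load 4 — applied couple M₀=-16 kN·m at a=1 m (b=L-a=3):
  M_4 = R_Ax - M_A - M₀  [x>a] with R_A=-9/2, M_A=3 = (-9/2)·(8/5) - 3 - (-16) = 29/5 kN·m
Superposition: M = Σ M_i = 172963/10000 kN·m ≈ 17.296300 kN·m

M(8/5) = 172963/10000 kN·m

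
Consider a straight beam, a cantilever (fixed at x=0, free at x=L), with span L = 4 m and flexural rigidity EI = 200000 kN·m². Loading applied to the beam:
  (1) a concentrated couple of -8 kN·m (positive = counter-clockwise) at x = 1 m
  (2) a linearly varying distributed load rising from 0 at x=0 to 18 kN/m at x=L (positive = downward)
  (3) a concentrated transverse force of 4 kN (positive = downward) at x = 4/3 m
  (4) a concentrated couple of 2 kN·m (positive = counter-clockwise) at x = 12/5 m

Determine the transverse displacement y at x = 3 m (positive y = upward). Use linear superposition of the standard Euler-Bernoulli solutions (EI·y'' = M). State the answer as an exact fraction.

y(3) = -9705709/6480000000 m

Load 1 — applied couple M₀=-8 kN·m at a=1 m (b=L-a=3):
  y_1 = M₀a(2x-a)/(2EI)  [x>a] = (-8)·1·(2·3-1)/(2·200000) = -1/10000 m
Load 2 — triangular load w₀=18 kN/m (0→w₀ over full span):
  y_2 = (w₀Lx³/12-w₀L²x²/6-w₀x⁵/(120L))/EI = (18·4·3³/12-18·4²·3²/6-18·3⁵/(120·4))/200000 = -22329/16000000 m
Load 3 — point force P=4 kN at a=4/3 m (b=L-a=8/3):
  y_3 = -Pa²(3x-a)/(6EI)  [x>a] = -4·(4/3)²·(3·3-(4/3))/(6·200000) = -23/506250 m
Load 4 — applied couple M₀=2 kN·m at a=12/5 m (b=L-a=8/5):
  y_4 = M₀a(2x-a)/(2EI)  [x>a] = 2·(12/5)·(2·3-(12/5))/(2·200000) = 27/625000 m
Superposition: y = Σ y_i = -9705709/6480000000 m ≈ -0.001498 m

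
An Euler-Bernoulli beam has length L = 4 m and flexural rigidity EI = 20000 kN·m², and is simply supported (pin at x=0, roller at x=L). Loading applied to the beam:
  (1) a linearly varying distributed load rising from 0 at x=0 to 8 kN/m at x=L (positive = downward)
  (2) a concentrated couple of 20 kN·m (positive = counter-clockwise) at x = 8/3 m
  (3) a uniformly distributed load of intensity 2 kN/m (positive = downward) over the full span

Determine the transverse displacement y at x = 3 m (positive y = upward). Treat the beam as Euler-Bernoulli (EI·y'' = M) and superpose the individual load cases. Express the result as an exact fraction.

Load 1 — triangular load w₀=8 kN/m (0→w₀ over full span):
  y_1 = -w₀x(7L⁴-10L²x²+3x⁴)/(360LEI) = -8·3·(7·4⁴-10·4²·3²+3·3⁴)/(360·4·20000) = -119/240000 m
Load 2 — applied couple M₀=20 kN·m at a=8/3 m (b=L-a=4/3):
  y_2 = (M₀x³/(6L)-M₀(x-a)²/2+C₁x)/EI  [x>a] with C₁=M₀(3b²-L²)/(6L)=-80/9 = (20·3³/(6·4)-20·(3-(8/3))²/2+(-80/9)·3)/20000 = -19/72000 m
Load 3 — uniform load w=2 kN/m over full span:
  y_3 = -wx(L³-2Lx²+x³)/(24EI) = -2·3·(4³-2·4·3²+3³)/(24·20000) = -19/80000 m
Superposition: y = Σ y_i = -359/360000 m ≈ -0.000997 m

y(3) = -359/360000 m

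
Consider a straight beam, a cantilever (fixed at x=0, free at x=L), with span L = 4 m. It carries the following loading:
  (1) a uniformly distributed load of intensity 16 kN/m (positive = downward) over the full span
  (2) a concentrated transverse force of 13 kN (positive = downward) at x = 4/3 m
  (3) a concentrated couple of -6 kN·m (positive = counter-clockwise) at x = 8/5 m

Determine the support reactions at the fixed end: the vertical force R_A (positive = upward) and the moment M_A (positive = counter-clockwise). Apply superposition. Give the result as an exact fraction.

Load 1 — uniform load w=16 kN/m over full span:
  R_A = wL = 16·4 = 64 kN
  M_A = wL²/2 = 16·4²/2 = 128 kN·m
Load 2 — point force P=13 kN at a=4/3 m (b=L-a=8/3):
  R_A = P = 13 kN
  M_A = Pa = 13·(4/3) = 52/3 kN·m
Load 3 — applied couple M₀=-6 kN·m at a=8/5 m (b=L-a=12/5):
  R_A = 0 kN
  M_A = -M₀ = -(-6) = 6 kN·m
Superposition: R_A = 77 kN, M_A = 454/3 kN·m

R_A = 77 kN, M_A = 454/3 kN·m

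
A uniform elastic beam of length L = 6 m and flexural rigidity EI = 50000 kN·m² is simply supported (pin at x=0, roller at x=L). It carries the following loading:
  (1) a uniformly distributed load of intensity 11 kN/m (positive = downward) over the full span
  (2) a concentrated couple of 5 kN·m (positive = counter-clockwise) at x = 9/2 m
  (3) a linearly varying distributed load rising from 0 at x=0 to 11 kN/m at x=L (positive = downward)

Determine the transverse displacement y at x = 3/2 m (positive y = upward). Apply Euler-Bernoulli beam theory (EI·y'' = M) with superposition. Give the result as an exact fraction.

y(3/2) = -102969/25600000 m

Load 1 — uniform load w=11 kN/m over full span:
  y_1 = -wx(L³-2Lx²+x³)/(24EI) = -11·(3/2)·(6³-2·6·(3/2)²+(3/2)³)/(24·50000) = -16929/6400000 m
Load 2 — applied couple M₀=5 kN·m at a=9/2 m (b=L-a=3/2):
  y_2 = (M₀x³/(6L)+C₁x)/EI  [x≤a] with C₁=M₀(3b²-L²)/(6L)=-65/16 = (5·(3/2)³/(6·6)+(-65/16)·(3/2))/50000 = -9/80000 m
Load 3 — triangular load w₀=11 kN/m (0→w₀ over full span):
  y_3 = -w₀x(7L⁴-10L²x²+3x⁴)/(360LEI) = -11·(3/2)·(7·6⁴-10·6²·(3/2)²+3·(3/2)⁴)/(360·6·50000) = -32373/25600000 m
Superposition: y = Σ y_i = -102969/25600000 m ≈ -0.004022 m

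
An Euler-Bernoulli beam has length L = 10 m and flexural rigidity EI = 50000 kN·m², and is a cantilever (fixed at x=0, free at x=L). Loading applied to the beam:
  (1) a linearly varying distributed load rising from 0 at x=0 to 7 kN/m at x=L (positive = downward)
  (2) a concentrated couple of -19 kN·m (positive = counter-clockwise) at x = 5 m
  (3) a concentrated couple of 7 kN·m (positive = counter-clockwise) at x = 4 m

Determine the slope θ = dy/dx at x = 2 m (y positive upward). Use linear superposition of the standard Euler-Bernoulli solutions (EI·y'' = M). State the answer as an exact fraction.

θ(2) = -6317/750000 rad

Load 1 — triangular load w₀=7 kN/m (0→w₀ over full span):
  θ_1 = (w₀Lx²/4-w₀L²x/3-w₀x⁴/(24L))/EI = (7·10·2²/4-7·10²·2/3-7·2⁴/(24·10))/50000 = -5957/750000 rad
Load 2 — applied couple M₀=-19 kN·m at a=5 m (b=L-a=5):
  θ_2 = M₀x/EI  [x≤a] = (-19)·2/50000 = -19/25000 rad
Load 3 — applied couple M₀=7 kN·m at a=4 m (b=L-a=6):
  θ_3 = M₀x/EI  [x≤a] = 7·2/50000 = 7/25000 rad
Superposition: θ = Σ θ_i = -6317/750000 rad ≈ -0.008423 rad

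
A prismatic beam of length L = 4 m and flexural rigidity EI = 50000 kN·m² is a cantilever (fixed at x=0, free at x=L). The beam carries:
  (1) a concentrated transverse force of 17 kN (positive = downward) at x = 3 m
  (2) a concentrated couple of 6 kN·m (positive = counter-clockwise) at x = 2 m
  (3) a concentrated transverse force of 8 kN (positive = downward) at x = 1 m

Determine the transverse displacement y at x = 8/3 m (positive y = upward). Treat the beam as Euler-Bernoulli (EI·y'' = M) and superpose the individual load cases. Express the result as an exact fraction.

Load 1 — point force P=17 kN at a=3 m (b=L-a=1):
  y_1 = -Px²(3a-x)/(6EI)  [x≤a] = -17·(8/3)²·(3·3-(8/3))/(6·50000) = -646/253125 m
Load 2 — applied couple M₀=6 kN·m at a=2 m (b=L-a=2):
  y_2 = M₀a(2x-a)/(2EI)  [x>a] = 6·2·(2·(8/3)-2)/(2·50000) = 1/2500 m
Load 3 — point force P=8 kN at a=1 m (b=L-a=3):
  y_3 = -Pa²(3x-a)/(6EI)  [x>a] = -8·1²·(3·(8/3)-1)/(6·50000) = -7/37500 m
Superposition: y = Σ y_i = -592/253125 m ≈ -0.002339 m

y(8/3) = -592/253125 m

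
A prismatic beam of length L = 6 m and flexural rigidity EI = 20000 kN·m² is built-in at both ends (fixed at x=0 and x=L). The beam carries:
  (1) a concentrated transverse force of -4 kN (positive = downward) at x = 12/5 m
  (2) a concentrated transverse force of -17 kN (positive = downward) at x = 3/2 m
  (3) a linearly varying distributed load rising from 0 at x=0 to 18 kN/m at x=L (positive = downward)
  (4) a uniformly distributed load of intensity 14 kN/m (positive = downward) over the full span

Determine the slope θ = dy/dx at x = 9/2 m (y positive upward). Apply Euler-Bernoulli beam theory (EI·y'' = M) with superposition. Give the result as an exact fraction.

θ(9/2) = 1060371/640000000 rad

Load 1 — point force P=-4 kN at a=12/5 m (b=L-a=18/5):
  θ_1 = Pa²(L-x)(2bL-(3b+a)(L-x))/(2L³EI)  [x>a] = (-4)·(12/5)²·(6-(9/2))·(2·(18/5)·6-(3·(18/5)+(12/5))·(6-(9/2)))/(2·6³·20000) = -117/1250000 rad
Load 2 — point force P=-17 kN at a=3/2 m (b=L-a=9/2):
  θ_2 = Pa²(L-x)(2bL-(3b+a)(L-x))/(2L³EI)  [x>a] = (-17)·(3/2)²·(6-(9/2))·(2·(9/2)·6-(3·(9/2)+(3/2))·(6-(9/2)))/(2·6³·20000) = -1071/5120000 rad
Load 3 — triangular load w₀=18 kN/m (0→w₀ over full span):
  θ_3 = -w₀(2x(L-x)(L-2x)(x+2L)+x²(L-x)²)/(120LEI) = -18·(2·(9/2)·(6-(9/2))·(6-2·(9/2))·((9/2)+2·6)+(9/2)²·(6-(9/2))²)/(120·6·20000) = 9963/12800000 rad
Load 4 — uniform load w=14 kN/m over full span:
  θ_4 = -wx(L-x)(L-2x)/(12EI) = -14·(9/2)·(6-(9/2))·(6-2·(9/2))/(12·20000) = 189/160000 rad
Superposition: θ = Σ θ_i = 1060371/640000000 rad ≈ 0.001657 rad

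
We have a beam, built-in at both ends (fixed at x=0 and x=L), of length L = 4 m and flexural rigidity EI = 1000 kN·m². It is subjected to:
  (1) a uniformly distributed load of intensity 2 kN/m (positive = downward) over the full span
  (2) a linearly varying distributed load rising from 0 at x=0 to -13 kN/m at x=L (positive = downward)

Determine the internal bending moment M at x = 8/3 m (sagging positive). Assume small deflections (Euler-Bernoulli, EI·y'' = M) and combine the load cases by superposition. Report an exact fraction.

Load 1 — uniform load w=2 kN/m over full span:
  M_1 = wLx/2 - wL²/12 - wx²/2 = 2·4·(8/3)/2 - 2·4²/12 - 2·(8/3)²/2 = 8/9 kN·m
Load 2 — triangular load w₀=-13 kN/m (0→w₀ over full span):
  M_2 = 3w₀Lx/20 - w₀L²/30 - w₀x³/(6L) = 3·(-13)·4·(8/3)/20 - (-13)·4²/30 - (-13)·(8/3)³/(6·4) = -1456/405 kN·m
Superposition: M = Σ M_i = -1096/405 kN·m ≈ -2.706173 kN·m

M(8/3) = -1096/405 kN·m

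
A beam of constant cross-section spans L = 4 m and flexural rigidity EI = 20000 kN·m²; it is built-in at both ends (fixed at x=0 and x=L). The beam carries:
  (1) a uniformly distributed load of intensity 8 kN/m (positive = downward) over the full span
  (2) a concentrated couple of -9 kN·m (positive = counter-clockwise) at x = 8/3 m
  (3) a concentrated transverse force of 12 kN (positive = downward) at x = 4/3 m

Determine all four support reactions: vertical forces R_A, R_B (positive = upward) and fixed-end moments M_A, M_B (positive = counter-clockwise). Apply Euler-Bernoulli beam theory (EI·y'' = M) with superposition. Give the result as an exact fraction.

Load 1 — uniform load w=8 kN/m over full span:
  R_A = wL/2 = 8·4/2 = 16 kN
  M_A = wL²/12 = 8·4²/12 = 32/3 kN·m
  R_B = wL/2 = 8·4/2 = 16 kN
  M_B = -wL²/12 = -8·4²/12 = -32/3 kN·m
Load 2 — applied couple M₀=-9 kN·m at a=8/3 m (b=L-a=4/3):
  R_A = 6M₀ab/L³ = 6·(-9)·(8/3)·(4/3)/4³ = -3 kN
  M_A = M₀b(2a-b)/L² = (-9)·(4/3)·(2·(8/3)-(4/3))/4² = -3 kN·m
  R_B = -6M₀ab/L³ = -6·(-9)·(8/3)·(4/3)/4³ = 3 kN
  M_B = M₀a(2b-a)/L² = (-9)·(8/3)·(2·(4/3)-(8/3))/4² = 0 kN·m
Load 3 — point force P=12 kN at a=4/3 m (b=L-a=8/3):
  R_A = Pb²(3a+b)/L³ = 12·(8/3)²·(3·(4/3)+(8/3))/4³ = 80/9 kN
  M_A = Pab²/L² = 12·(4/3)·(8/3)²/4² = 64/9 kN·m
  R_B = Pa²(a+3b)/L³ = 12·(4/3)²·((4/3)+3·(8/3))/4³ = 28/9 kN
  M_B = -Pa²b/L² = -12·(4/3)²·(8/3)/4² = -32/9 kN·m
Superposition: R_A = 197/9 kN, M_A = 133/9 kN·m, R_B = 199/9 kN, M_B = -128/9 kN·m

R_A = 197/9 kN, M_A = 133/9 kN·m, R_B = 199/9 kN, M_B = -128/9 kN·m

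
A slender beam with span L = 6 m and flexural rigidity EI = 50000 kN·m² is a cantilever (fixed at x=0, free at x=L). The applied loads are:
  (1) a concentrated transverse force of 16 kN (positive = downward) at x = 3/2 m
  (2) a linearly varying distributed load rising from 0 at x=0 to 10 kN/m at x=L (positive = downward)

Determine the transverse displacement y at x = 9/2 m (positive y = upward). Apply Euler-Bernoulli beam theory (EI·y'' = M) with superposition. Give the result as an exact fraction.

y(9/2) = -219393/12800000 m

Load 1 — point force P=16 kN at a=3/2 m (b=L-a=9/2):
  y_1 = -Pa²(3x-a)/(6EI)  [x>a] = -16·(3/2)²·(3·(9/2)-(3/2))/(6·50000) = -9/6250 m
Load 2 — triangular load w₀=10 kN/m (0→w₀ over full span):
  y_2 = (w₀Lx³/12-w₀L²x²/6-w₀x⁵/(120L))/EI = (10·6·(9/2)³/12-10·6²·(9/2)²/6-10·(9/2)⁵/(120·6))/50000 = -200961/12800000 m
Superposition: y = Σ y_i = -219393/12800000 m ≈ -0.017140 m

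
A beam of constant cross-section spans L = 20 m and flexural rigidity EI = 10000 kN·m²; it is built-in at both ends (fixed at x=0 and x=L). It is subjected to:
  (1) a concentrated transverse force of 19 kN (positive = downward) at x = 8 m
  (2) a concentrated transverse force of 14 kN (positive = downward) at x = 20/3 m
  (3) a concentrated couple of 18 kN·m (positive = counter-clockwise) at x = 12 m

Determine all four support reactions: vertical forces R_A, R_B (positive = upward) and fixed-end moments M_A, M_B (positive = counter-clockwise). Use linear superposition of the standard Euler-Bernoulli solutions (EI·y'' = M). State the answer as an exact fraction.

Load 1 — point force P=19 kN at a=8 m (b=L-a=12):
  R_A = Pb²(3a+b)/L³ = 19·12²·(3·8+12)/20³ = 1539/125 kN
  M_A = Pab²/L² = 19·8·12²/20² = 1368/25 kN·m
  R_B = Pa²(a+3b)/L³ = 19·8²·(8+3·12)/20³ = 836/125 kN
  M_B = -Pa²b/L² = -19·8²·12/20² = -912/25 kN·m
Load 2 — point force P=14 kN at a=20/3 m (b=L-a=40/3):
  R_A = Pb²(3a+b)/L³ = 14·(40/3)²·(3·(20/3)+(40/3))/20³ = 280/27 kN
  M_A = Pab²/L² = 14·(20/3)·(40/3)²/20² = 1120/27 kN·m
  R_B = Pa²(a+3b)/L³ = 14·(20/3)²·((20/3)+3·(40/3))/20³ = 98/27 kN
  M_B = -Pa²b/L² = -14·(20/3)²·(40/3)/20² = -560/27 kN·m
Load 3 — applied couple M₀=18 kN·m at a=12 m (b=L-a=8):
  R_A = 6M₀ab/L³ = 6·18·12·8/20³ = 162/125 kN
  M_A = M₀b(2a-b)/L² = 18·8·(2·12-8)/20² = 144/25 kN·m
  R_B = -6M₀ab/L³ = -6·18·12·8/20³ = -162/125 kN
  M_B = M₀a(2b-a)/L² = 18·12·(2·8-12)/20² = 54/25 kN·m
Superposition: R_A = 80927/3375 kN, M_A = 68824/675 kN·m, R_B = 30448/3375 kN, M_B = -37166/675 kN·m

R_A = 80927/3375 kN, M_A = 68824/675 kN·m, R_B = 30448/3375 kN, M_B = -37166/675 kN·m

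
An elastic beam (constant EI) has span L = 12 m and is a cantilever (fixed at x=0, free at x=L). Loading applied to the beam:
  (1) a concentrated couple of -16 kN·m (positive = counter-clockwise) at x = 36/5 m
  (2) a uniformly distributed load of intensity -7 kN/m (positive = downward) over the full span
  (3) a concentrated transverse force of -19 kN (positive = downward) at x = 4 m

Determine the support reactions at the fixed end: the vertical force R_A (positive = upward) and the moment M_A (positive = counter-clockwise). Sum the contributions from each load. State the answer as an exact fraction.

Load 1 — applied couple M₀=-16 kN·m at a=36/5 m (b=L-a=24/5):
  R_A = 0 kN
  M_A = -M₀ = -(-16) = 16 kN·m
Load 2 — uniform load w=-7 kN/m over full span:
  R_A = wL = (-7)·12 = -84 kN
  M_A = wL²/2 = (-7)·12²/2 = -504 kN·m
Load 3 — point force P=-19 kN at a=4 m (b=L-a=8):
  R_A = P = (-19) = -19 kN
  M_A = Pa = (-19)·4 = -76 kN·m
Superposition: R_A = -103 kN, M_A = -564 kN·m

R_A = -103 kN, M_A = -564 kN·m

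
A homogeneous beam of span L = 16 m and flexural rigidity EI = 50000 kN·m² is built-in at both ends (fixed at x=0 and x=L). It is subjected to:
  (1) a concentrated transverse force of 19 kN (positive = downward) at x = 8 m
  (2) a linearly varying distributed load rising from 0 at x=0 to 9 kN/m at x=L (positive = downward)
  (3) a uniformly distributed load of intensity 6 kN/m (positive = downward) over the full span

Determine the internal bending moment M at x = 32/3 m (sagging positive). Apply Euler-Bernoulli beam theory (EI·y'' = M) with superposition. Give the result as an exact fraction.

Load 1 — point force P=19 kN at a=8 m (b=L-a=8):
  M_1 = Pa²(a+3b)(L-x)/L³ - Pa²b/L²  [x>a] = 19·8²·(8+3·8)·(16-(32/3))/16³ - 19·8²·8/16² = 38/3 kN·m
Load 2 — triangular load w₀=9 kN/m (0→w₀ over full span):
  M_2 = 3w₀Lx/20 - w₀L²/30 - w₀x³/(6L) = 3·9·16·(32/3)/20 - 9·16²/30 - 9·(32/3)³/(6·16) = 1792/45 kN·m
Load 3 — uniform load w=6 kN/m over full span:
  M_3 = wLx/2 - wL²/12 - wx²/2 = 6·16·(32/3)/2 - 6·16²/12 - 6·(32/3)²/2 = 128/3 kN·m
Superposition: M = Σ M_i = 4282/45 kN·m ≈ 95.155556 kN·m

M(32/3) = 4282/45 kN·m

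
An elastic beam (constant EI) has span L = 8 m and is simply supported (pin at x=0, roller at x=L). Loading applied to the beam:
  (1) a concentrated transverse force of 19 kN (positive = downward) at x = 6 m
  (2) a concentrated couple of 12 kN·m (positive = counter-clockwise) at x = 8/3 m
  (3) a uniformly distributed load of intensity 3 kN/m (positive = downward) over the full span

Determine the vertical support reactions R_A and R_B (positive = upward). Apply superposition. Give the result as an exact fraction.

Load 1 — point force P=19 kN at a=6 m (b=L-a=2):
  R_A = Pb/L = 19·2/8 = 19/4 kN
  R_B = Pa/L = 19·6/8 = 57/4 kN
Load 2 — applied couple M₀=12 kN·m at a=8/3 m (b=L-a=16/3):
  R_A = M₀/L = 12/8 = 3/2 kN
  R_B = -M₀/L = -12/8 = -3/2 kN
Load 3 — uniform load w=3 kN/m over full span:
  R_A = wL/2 = 3·8/2 = 12 kN
  R_B = wL/2 = 3·8/2 = 12 kN
Superposition: R_A = 73/4 kN, R_B = 99/4 kN

R_A = 73/4 kN, R_B = 99/4 kN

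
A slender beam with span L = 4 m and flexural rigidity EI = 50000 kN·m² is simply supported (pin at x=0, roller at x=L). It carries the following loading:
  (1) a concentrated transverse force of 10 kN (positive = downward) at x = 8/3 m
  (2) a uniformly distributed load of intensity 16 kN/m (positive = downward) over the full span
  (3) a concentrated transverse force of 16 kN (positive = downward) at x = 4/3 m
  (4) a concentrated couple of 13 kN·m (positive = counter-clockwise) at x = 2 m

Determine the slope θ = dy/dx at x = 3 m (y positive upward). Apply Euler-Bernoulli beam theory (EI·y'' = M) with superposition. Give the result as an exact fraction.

θ(3) = 9787/10800000 rad

Load 1 — point force P=10 kN at a=8/3 m (b=L-a=4/3):
  θ_1 = -Pa(2L²-6Lx+3x²+a²)/(6LEI)  [x>a] = -10·(8/3)·(2·4²-6·4·3+3·3²+(8/3)²)/(6·4·50000) = 53/405000 rad
Load 2 — uniform load w=16 kN/m over full span:
  θ_2 = -w(L³-6Lx²+4x³)/(24EI) = -16·(4³-6·4·3²+4·3³)/(24·50000) = 11/18750 rad
Load 3 — point force P=16 kN at a=4/3 m (b=L-a=8/3):
  θ_3 = -Pa(2L²-6Lx+3x²+a²)/(6LEI)  [x>a] = -16·(4/3)·(2·4²-6·4·3+3·3²+(4/3)²)/(6·4·50000) = 101/506250 rad
Load 4 — applied couple M₀=13 kN·m at a=2 m (b=L-a=2):
  θ_4 = (M₀x²/(2L)-M₀(x-a)+C₁)/EI  [x>a] with C₁=M₀(3b²-L²)/(6L)=-13/6 = (13·3²/(2·4)-13·(3-2)+(-13/6))/50000 = -13/1200000 rad
Superposition: θ = Σ θ_i = 9787/10800000 rad ≈ 0.000906 rad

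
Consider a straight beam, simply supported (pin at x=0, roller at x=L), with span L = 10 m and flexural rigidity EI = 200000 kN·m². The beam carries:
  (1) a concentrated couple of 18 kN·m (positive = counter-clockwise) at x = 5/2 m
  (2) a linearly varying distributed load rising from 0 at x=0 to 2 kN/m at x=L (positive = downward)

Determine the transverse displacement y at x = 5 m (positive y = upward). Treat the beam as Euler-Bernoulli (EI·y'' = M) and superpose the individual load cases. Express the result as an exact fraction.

y(5) = -11/48000 m

Load 1 — applied couple M₀=18 kN·m at a=5/2 m (b=L-a=15/2):
  y_1 = (M₀x³/(6L)-M₀(x-a)²/2+C₁x)/EI  [x>a] with C₁=M₀(3b²-L²)/(6L)=165/8 = (18·5³/(6·10)-18·(5-(5/2))²/2+(165/8)·5)/200000 = 27/64000 m
Load 2 — triangular load w₀=2 kN/m (0→w₀ over full span):
  y_2 = -w₀x(7L⁴-10L²x²+3x⁴)/(360LEI) = -2·5·(7·10⁴-10·10²·5²+3·5⁴)/(360·10·200000) = -1/1536 m
Superposition: y = Σ y_i = -11/48000 m ≈ -0.000229 m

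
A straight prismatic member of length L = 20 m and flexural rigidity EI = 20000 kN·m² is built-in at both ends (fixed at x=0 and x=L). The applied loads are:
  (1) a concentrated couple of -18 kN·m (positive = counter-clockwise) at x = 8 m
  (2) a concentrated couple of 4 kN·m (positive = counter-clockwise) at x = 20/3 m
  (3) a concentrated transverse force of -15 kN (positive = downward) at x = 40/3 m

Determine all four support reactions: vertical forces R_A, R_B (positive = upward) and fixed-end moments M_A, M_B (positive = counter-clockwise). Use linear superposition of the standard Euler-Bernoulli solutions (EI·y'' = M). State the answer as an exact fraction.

Load 1 — applied couple M₀=-18 kN·m at a=8 m (b=L-a=12):
  R_A = 6M₀ab/L³ = 6·(-18)·8·12/20³ = -162/125 kN
  M_A = M₀b(2a-b)/L² = (-18)·12·(2·8-12)/20² = -54/25 kN·m
  R_B = -6M₀ab/L³ = -6·(-18)·8·12/20³ = 162/125 kN
  M_B = M₀a(2b-a)/L² = (-18)·8·(2·12-8)/20² = -144/25 kN·m
Load 2 — applied couple M₀=4 kN·m at a=20/3 m (b=L-a=40/3):
  R_A = 6M₀ab/L³ = 6·4·(20/3)·(40/3)/20³ = 4/15 kN
  M_A = M₀b(2a-b)/L² = 4·(40/3)·(2·(20/3)-(40/3))/20² = 0 kN·m
  R_B = -6M₀ab/L³ = -6·4·(20/3)·(40/3)/20³ = -4/15 kN
  M_B = M₀a(2b-a)/L² = 4·(20/3)·(2·(40/3)-(20/3))/20² = 4/3 kN·m
Load 3 — point force P=-15 kN at a=40/3 m (b=L-a=20/3):
  R_A = Pb²(3a+b)/L³ = (-15)·(20/3)²·(3·(40/3)+(20/3))/20³ = -35/9 kN
  M_A = Pab²/L² = (-15)·(40/3)·(20/3)²/20² = -200/9 kN·m
  R_B = Pa²(a+3b)/L³ = (-15)·(40/3)²·((40/3)+3·(20/3))/20³ = -100/9 kN
  M_B = -Pa²b/L² = -(-15)·(40/3)²·(20/3)/20² = 400/9 kN·m
Superposition: R_A = -5533/1125 kN, M_A = -5486/225 kN·m, R_B = -11342/1125 kN, M_B = 9004/225 kN·m

R_A = -5533/1125 kN, M_A = -5486/225 kN·m, R_B = -11342/1125 kN, M_B = 9004/225 kN·m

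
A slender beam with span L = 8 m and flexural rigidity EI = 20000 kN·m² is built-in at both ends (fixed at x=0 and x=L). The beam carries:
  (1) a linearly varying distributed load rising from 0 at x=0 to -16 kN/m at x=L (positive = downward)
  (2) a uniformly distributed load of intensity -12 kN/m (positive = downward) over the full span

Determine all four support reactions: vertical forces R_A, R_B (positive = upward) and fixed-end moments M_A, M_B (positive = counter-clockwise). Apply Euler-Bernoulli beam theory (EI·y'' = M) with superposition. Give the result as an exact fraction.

Load 1 — triangular load w₀=-16 kN/m (0→w₀ over full span):
  R_A = 3w₀L/20 = 3·(-16)·8/20 = -96/5 kN
  M_A = w₀L²/30 = (-16)·8²/30 = -512/15 kN·m
  R_B = 7w₀L/20 = 7·(-16)·8/20 = -224/5 kN
  M_B = -w₀L²/20 = -(-16)·8²/20 = 256/5 kN·m
Load 2 — uniform load w=-12 kN/m over full span:
  R_A = wL/2 = (-12)·8/2 = -48 kN
  M_A = wL²/12 = (-12)·8²/12 = -64 kN·m
  R_B = wL/2 = (-12)·8/2 = -48 kN
  M_B = -wL²/12 = -(-12)·8²/12 = 64 kN·m
Superposition: R_A = -336/5 kN, M_A = -1472/15 kN·m, R_B = -464/5 kN, M_B = 576/5 kN·m

R_A = -336/5 kN, M_A = -1472/15 kN·m, R_B = -464/5 kN, M_B = 576/5 kN·m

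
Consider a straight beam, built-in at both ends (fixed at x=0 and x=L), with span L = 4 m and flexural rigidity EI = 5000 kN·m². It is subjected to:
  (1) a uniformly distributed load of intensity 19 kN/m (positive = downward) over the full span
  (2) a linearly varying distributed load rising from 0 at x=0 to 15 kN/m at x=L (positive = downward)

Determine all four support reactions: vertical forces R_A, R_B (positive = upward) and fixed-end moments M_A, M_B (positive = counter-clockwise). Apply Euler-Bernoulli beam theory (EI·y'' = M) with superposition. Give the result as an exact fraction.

R_A = 47 kN, M_A = 100/3 kN·m, R_B = 59 kN, M_B = -112/3 kN·m

Load 1 — uniform load w=19 kN/m over full span:
  R_A = wL/2 = 19·4/2 = 38 kN
  M_A = wL²/12 = 19·4²/12 = 76/3 kN·m
  R_B = wL/2 = 19·4/2 = 38 kN
  M_B = -wL²/12 = -19·4²/12 = -76/3 kN·m
Load 2 — triangular load w₀=15 kN/m (0→w₀ over full span):
  R_A = 3w₀L/20 = 3·15·4/20 = 9 kN
  M_A = w₀L²/30 = 15·4²/30 = 8 kN·m
  R_B = 7w₀L/20 = 7·15·4/20 = 21 kN
  M_B = -w₀L²/20 = -15·4²/20 = -12 kN·m
Superposition: R_A = 47 kN, M_A = 100/3 kN·m, R_B = 59 kN, M_B = -112/3 kN·m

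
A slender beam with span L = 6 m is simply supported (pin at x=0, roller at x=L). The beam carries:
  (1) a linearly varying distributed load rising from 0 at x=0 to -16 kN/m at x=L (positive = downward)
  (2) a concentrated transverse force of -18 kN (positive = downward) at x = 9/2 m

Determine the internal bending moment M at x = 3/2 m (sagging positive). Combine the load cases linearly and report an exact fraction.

M(3/2) = -117/4 kN·m

Load 1 — triangular load w₀=-16 kN/m (0→w₀ over full span):
  M_1 = w₀Lx/6 - w₀x³/(6L) = (-16)·6·(3/2)/6 - (-16)·(3/2)³/(6·6) = -45/2 kN·m
Load 2 — point force P=-18 kN at a=9/2 m (b=L-a=3/2):
  M_2 = Pbx/L  [x≤a] = (-18)·(3/2)·(3/2)/6 = -27/4 kN·m
Superposition: M = Σ M_i = -117/4 kN·m ≈ -29.250000 kN·m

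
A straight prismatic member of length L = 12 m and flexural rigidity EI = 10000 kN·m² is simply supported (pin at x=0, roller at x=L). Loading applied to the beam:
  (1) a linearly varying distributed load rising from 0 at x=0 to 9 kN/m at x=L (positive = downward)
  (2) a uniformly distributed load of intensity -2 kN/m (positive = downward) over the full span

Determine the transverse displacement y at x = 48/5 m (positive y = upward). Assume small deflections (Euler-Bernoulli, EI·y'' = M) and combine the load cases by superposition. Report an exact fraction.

Load 1 — triangular load w₀=9 kN/m (0→w₀ over full span):
  y_1 = -w₀x(7L⁴-10L²x²+3x⁴)/(360LEI) = -9·(48/5)·(7·12⁴-10·12²·(48/5)²+3·(48/5)⁴)/(360·12·10000) = -740664/9765625 m
Load 2 — uniform load w=-2 kN/m over full span:
  y_2 = -wx(L³-2Lx²+x³)/(24EI) = -(-2)·(48/5)·(12³-2·12·(48/5)²+(48/5)³)/(24·10000) = 12528/390625 m
Superposition: y = Σ y_i = -427464/9765625 m ≈ -0.043772 m

y(48/5) = -427464/9765625 m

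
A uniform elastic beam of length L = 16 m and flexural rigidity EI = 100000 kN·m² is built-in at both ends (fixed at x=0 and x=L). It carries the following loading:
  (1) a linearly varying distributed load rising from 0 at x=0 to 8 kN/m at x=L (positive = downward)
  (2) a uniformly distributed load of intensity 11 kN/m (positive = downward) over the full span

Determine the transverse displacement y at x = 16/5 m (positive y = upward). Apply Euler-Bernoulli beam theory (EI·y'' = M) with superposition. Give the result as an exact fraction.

Load 1 — triangular load w₀=8 kN/m (0→w₀ over full span):
  y_1 = -w₀x²(L-x)²(x+2L)/(120LEI) = -8·(16/5)²·(16-(16/5))²·((16/5)+2·16)/(120·16·100000) = -360448/146484375 m
Load 2 — uniform load w=11 kN/m over full span:
  y_2 = -wx²(L-x)²/(24EI) = -11·(16/5)²·(16-(16/5))²/(24·100000) = -45056/5859375 m
Superposition: y = Σ y_i = -495616/48828125 m ≈ -0.010150 m

y(16/5) = -495616/48828125 m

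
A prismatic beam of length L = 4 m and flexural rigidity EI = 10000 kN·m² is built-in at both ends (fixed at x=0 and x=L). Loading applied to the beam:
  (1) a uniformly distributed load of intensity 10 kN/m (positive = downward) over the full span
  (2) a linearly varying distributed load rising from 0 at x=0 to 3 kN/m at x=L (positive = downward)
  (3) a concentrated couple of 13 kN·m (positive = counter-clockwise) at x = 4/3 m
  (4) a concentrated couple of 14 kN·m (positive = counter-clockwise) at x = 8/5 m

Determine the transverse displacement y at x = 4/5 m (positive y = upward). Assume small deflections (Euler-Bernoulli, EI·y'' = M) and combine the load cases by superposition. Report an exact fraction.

Load 1 — uniform load w=10 kN/m over full span:
  y_1 = -wx²(L-x)²/(24EI) = -10·(4/5)²·(4-(4/5))²/(24·10000) = -64/234375 m
Load 2 — triangular load w₀=3 kN/m (0→w₀ over full span):
  y_2 = -w₀x²(L-x)²(x+2L)/(120LEI) = -3·(4/5)²·(4-(4/5))²·((4/5)+2·4)/(120·4·10000) = -352/9765625 m
Load 3 — applied couple M₀=13 kN·m at a=4/3 m (b=L-a=8/3):
  y_3 = (R_Ax³/6 - M_Ax²/2)/EI  [x≤a] with R_A=13/3, M_A=0 = ((13/3)·(4/5)³/6 - 0·(4/5)²/2)/10000 = 26/703125 m
Load 4 — applied couple M₀=14 kN·m at a=8/5 m (b=L-a=12/5):
  y_4 = (R_Ax³/6 - M_Ax²/2)/EI  [x≤a] with R_A=126/25, M_A=42/25 = ((126/25)·(4/5)³/6 - (42/25)·(4/5)²/2)/10000 = -21/1953125 m
Superposition: y = Σ y_i = -24863/87890625 m ≈ -0.000283 m

y(4/5) = -24863/87890625 m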